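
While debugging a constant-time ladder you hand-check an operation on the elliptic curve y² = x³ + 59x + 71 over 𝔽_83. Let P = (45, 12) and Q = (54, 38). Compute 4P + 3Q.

(75, 0)

First 4P:
Repeated addition: build up to 4P.
2P: tangent at (45, 12): λ = (3·45² + 59)/(2·12) ≡ 75/24. 24⁻¹ ≡ 45 (mod 83), so λ ≡ 75·45 ≡ 55.
  x = λ² - 45 - 45 = 3025 - 90 ≡ 30; y = λ·(45 - 30) - 12 ≡ 66. → (30, 66)
3P: (30, 66) + (45, 12). λ = (12 - 66)/(45 - 30) ≡ 29/15 mod 83. 15⁻¹ ≡ 72 (mod 83), so λ ≡ 13.
  x = λ² - 30 - 45 = 169 - 75 ≡ 11; y = λ·(30 - 11) - 66 ≡ 15. → (11, 15)
4P: (11, 15) + (45, 12). λ = (12 - 15)/(45 - 11) ≡ 80/34 mod 83. 34⁻¹ ≡ 22 (mod 83), so λ ≡ 17.
  x = λ² - 11 - 45 = 289 - 56 ≡ 67; y = λ·(11 - 67) - 15 ≡ 29. → (67, 29)
4P = (67, 29).
Next 3Q:
Repeated addition: build up to 3Q.
2Q: tangent at (54, 38): λ = (3·54² + 59)/(2·38) ≡ 9/76. 76⁻¹ ≡ 71 (mod 83), so λ ≡ 9·71 ≡ 58.
  x = λ² - 54 - 54 = 3364 - 108 ≡ 19; y = λ·(54 - 19) - 38 ≡ 0. → (19, 0)
3Q: (19, 0) + (54, 38). λ = (38 - 0)/(54 - 19) ≡ 38/35 mod 83. 35⁻¹ ≡ 19 (mod 83), so λ ≡ 58.
  x = λ² - 19 - 54 = 3364 - 73 ≡ 54; y = λ·(19 - 54) - 0 ≡ 45. → (54, 45)
3Q = (54, 45).
Finally 4P + 3Q:
(67, 29) + (54, 45). λ = (45 - 29)/(54 - 67) ≡ 16/70 mod 83. 70⁻¹ ≡ 51 (mod 83) since 70·51 = 3570 ≡ 1, so λ ≡ 69.
  x = λ² - 67 - 54 = 4761 - 121 ≡ 75; y = λ·(67 - 75) - 29 ≡ 0. → (75, 0)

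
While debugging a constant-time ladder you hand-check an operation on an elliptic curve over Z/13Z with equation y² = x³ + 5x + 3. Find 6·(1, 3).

Write Q = (1, 3).
Repeated addition: build up to 6Q.
2Q: tangent at (1, 3): λ = (3·1² + 5)/(2·3) ≡ 8/6. 6⁻¹ ≡ 11 (mod 13), so λ ≡ 8·11 ≡ 10.
  x = λ² - 1 - 1 = 100 - 2 ≡ 7; y = λ·(1 - 7) - 3 ≡ 2. → (7, 2)
3Q: (7, 2) + (1, 3). λ = (3 - 2)/(1 - 7) ≡ 1/7 mod 13. 7⁻¹ ≡ 2 (mod 13), so λ ≡ 2.
  x = λ² - 7 - 1 = 4 - 8 ≡ 9; y = λ·(7 - 9) - 2 ≡ 7. → (9, 7)
4Q: (9, 7) + (1, 3). λ = (3 - 7)/(1 - 9) ≡ 9/5 mod 13. 5⁻¹ ≡ 8 (mod 13), so λ ≡ 7.
  x = λ² - 9 - 1 = 49 - 10 ≡ 0; y = λ·(9 - 0) - 7 ≡ 4. → (0, 4)
5Q: (0, 4) + (1, 3). λ = (3 - 4)/(1 - 0) ≡ 12/1 mod 13. 1⁻¹ ≡ 1 (mod 13), so λ ≡ 12.
  x = λ² - 0 - 1 = 144 - 1 ≡ 0; y = λ·(0 - 0) - 4 ≡ 9. → (0, 9)
6Q: (0, 9) + (1, 3). λ = (3 - 9)/(1 - 0) ≡ 7/1 mod 13. 1⁻¹ ≡ 1 (mod 13) since 1·1 = 1 ≡ 1, so λ ≡ 7.
  x = λ² - 0 - 1 = 49 - 1 ≡ 9; y = λ·(0 - 9) - 9 ≡ 6. → (9, 6)

(9, 6)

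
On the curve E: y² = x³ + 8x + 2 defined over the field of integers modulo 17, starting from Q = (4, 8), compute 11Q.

(9, 15)

Repeated addition: build up to 11Q.
2Q: tangent at (4, 8): λ = (3·4² + 8)/(2·8) ≡ 5/16. 16⁻¹ ≡ 16 (mod 17), so λ ≡ 5·16 ≡ 12.
  x = λ² - 4 - 4 = 144 - 8 ≡ 0; y = λ·(4 - 0) - 8 ≡ 6. → (0, 6)
3Q: (0, 6) + (4, 8). λ = (8 - 6)/(4 - 0) ≡ 2/4 mod 17. 4⁻¹ ≡ 13 (mod 17) since 4·13 = 52 ≡ 1, so λ ≡ 9.
  x = λ² - 0 - 4 = 81 - 4 ≡ 9; y = λ·(0 - 9) - 6 ≡ 15. → (9, 15)
4Q: (9, 15) + (4, 8). λ = (8 - 15)/(4 - 9) ≡ 10/12 mod 17. 12⁻¹ ≡ 10 (mod 17) since 12·10 = 120 ≡ 1, so λ ≡ 15.
  x = λ² - 9 - 4 = 225 - 13 ≡ 8; y = λ·(9 - 8) - 15 ≡ 0. → (8, 0)
5Q: (8, 0) + (4, 8). λ = (8 - 0)/(4 - 8) ≡ 8/13 mod 17. 13⁻¹ ≡ 4 (mod 17) since 13·4 = 52 ≡ 1, so λ ≡ 15.
  x = λ² - 8 - 4 = 225 - 12 ≡ 9; y = λ·(8 - 9) - 0 ≡ 2. → (9, 2)
6Q: (9, 2) + (4, 8). λ = (8 - 2)/(4 - 9) ≡ 6/12 mod 17. 12⁻¹ ≡ 10 (mod 17), so λ ≡ 9.
  x = λ² - 9 - 4 = 81 - 13 ≡ 0; y = λ·(9 - 0) - 2 ≡ 11. → (0, 11)
7Q: (0, 11) + (4, 8). λ = (8 - 11)/(4 - 0) ≡ 14/4 mod 17. 4⁻¹ ≡ 13 (mod 17), so λ ≡ 12.
  x = λ² - 0 - 4 = 144 - 4 ≡ 4; y = λ·(0 - 4) - 11 ≡ 9. → (4, 9)
8Q: (4, 9) + (4, 8): same x and y₁ ≡ -y₂, so the sum is O.
9Q: O + (4, 8) = (4, 8) (identity).
10Q: tangent at (4, 8): λ = (3·4² + 8)/(2·8) ≡ 5/16. 16⁻¹ ≡ 16 (mod 17), so λ ≡ 5·16 ≡ 12.
  x = λ² - 4 - 4 = 144 - 8 ≡ 0; y = λ·(4 - 0) - 8 ≡ 6. → (0, 6)
11Q: (0, 6) + (4, 8). λ = (8 - 6)/(4 - 0) ≡ 2/4 mod 17. 4⁻¹ ≡ 13 (mod 17), so λ ≡ 9.
  x = λ² - 0 - 4 = 81 - 4 ≡ 9; y = λ·(0 - 9) - 6 ≡ 15. → (9, 15)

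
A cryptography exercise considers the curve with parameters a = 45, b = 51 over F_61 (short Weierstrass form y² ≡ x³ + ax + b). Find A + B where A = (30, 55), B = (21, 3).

(11, 48)

(30, 55) + (21, 3). λ = (3 - 55)/(21 - 30) ≡ 9/52 mod 61. 52⁻¹ ≡ 27 (mod 61), so λ ≡ 60.
  x = λ² - 30 - 21 = 3600 - 51 ≡ 11; y = λ·(30 - 11) - 55 ≡ 48. → (11, 48)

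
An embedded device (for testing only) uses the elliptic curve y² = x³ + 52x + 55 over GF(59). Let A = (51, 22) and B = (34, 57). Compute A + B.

(55, 14)

(51, 22) + (34, 57). λ = (57 - 22)/(34 - 51) ≡ 35/42 mod 59. 42⁻¹ ≡ 52 (mod 59) since 42·52 = 2184 ≡ 1, so λ ≡ 50.
  x = λ² - 51 - 34 = 2500 - 85 ≡ 55; y = λ·(51 - 55) - 22 ≡ 14. → (55, 14)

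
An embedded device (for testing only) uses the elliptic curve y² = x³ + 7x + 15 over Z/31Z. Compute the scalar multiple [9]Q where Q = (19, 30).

(19, 1)

Double-and-add on 9 = (1001)₂. Start with Q = (19, 30) for the leading 1-bit.
double: tangent at (19, 30): λ = (3·19² + 7)/(2·30) ≡ 5/29. 29⁻¹ ≡ 15 (mod 31) since 29·15 = 435 ≡ 1, so λ ≡ 5·15 ≡ 13.
  x = λ² - 19 - 19 = 169 - 38 ≡ 7; y = λ·(19 - 7) - 30 ≡ 2. → (7, 2)
double: tangent at (7, 2): λ = (3·7² + 7)/(2·2) ≡ 30/4. 4⁻¹ ≡ 8 (mod 31) since 4·8 = 32 ≡ 1, so λ ≡ 30·8 ≡ 23.
  x = λ² - 7 - 7 = 529 - 14 ≡ 19; y = λ·(7 - 19) - 2 ≡ 1. → (19, 1)
double: tangent at (19, 1): λ = (3·19² + 7)/(2·1) ≡ 5/2. 2⁻¹ ≡ 16 (mod 31) since 2·16 = 32 ≡ 1, so λ ≡ 5·16 ≡ 18.
  x = λ² - 19 - 19 = 324 - 38 ≡ 7; y = λ·(19 - 7) - 1 ≡ 29. → (7, 29)
add Q: (7, 29) + (19, 30). λ = (30 - 29)/(19 - 7) ≡ 1/12 mod 31. 12⁻¹ ≡ 13 (mod 31), so λ ≡ 13.
  x = λ² - 7 - 19 = 169 - 26 ≡ 19; y = λ·(7 - 19) - 29 ≡ 1. → (19, 1)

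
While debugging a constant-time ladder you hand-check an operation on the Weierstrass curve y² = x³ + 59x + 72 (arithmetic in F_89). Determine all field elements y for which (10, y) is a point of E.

none

x³ + 59x + 72 = 1662 ≡ 60 (mod 89).
60 is a non-residue mod 89; no y exists.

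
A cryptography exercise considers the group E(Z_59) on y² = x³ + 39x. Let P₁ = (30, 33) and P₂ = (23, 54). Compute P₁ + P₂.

(15, 40)

(30, 33) + (23, 54). λ = (54 - 33)/(23 - 30) ≡ 21/52 mod 59. 52⁻¹ ≡ 42 (mod 59) since 52·42 = 2184 ≡ 1, so λ ≡ 56.
  x = λ² - 30 - 23 = 3136 - 53 ≡ 15; y = λ·(30 - 15) - 33 ≡ 40. → (15, 40)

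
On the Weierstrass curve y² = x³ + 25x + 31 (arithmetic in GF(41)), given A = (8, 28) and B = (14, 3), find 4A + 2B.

First 4A:
Repeated addition: build up to 4A.
2A: tangent at (8, 28): λ = (3·8² + 25)/(2·28) ≡ 12/15. 15⁻¹ ≡ 11 (mod 41), so λ ≡ 12·11 ≡ 9.
  x = λ² - 8 - 8 = 81 - 16 ≡ 24; y = λ·(8 - 24) - 28 ≡ 33. → (24, 33)
3A: (24, 33) + (8, 28). λ = (28 - 33)/(8 - 24) ≡ 36/25 mod 41. 25⁻¹ ≡ 23 (mod 41) since 25·23 = 575 ≡ 1, so λ ≡ 8.
  x = λ² - 24 - 8 = 64 - 32 ≡ 32; y = λ·(24 - 32) - 33 ≡ 26. → (32, 26)
4A: (32, 26) + (8, 28). λ = (28 - 26)/(8 - 32) ≡ 2/17 mod 41. 17⁻¹ ≡ 29 (mod 41) since 17·29 = 493 ≡ 1, so λ ≡ 17.
  x = λ² - 32 - 8 = 289 - 40 ≡ 3; y = λ·(32 - 3) - 26 ≡ 16. → (3, 16)
4A = (3, 16).
Next 2B:
Repeated addition: build up to 2B.
2B: tangent at (14, 3): λ = (3·14² + 25)/(2·3) ≡ 39/6. 6⁻¹ ≡ 7 (mod 41), so λ ≡ 39·7 ≡ 27.
  x = λ² - 14 - 14 = 729 - 28 ≡ 4; y = λ·(14 - 4) - 3 ≡ 21. → (4, 21)
2B = (4, 21).
Finally 4A + 2B:
(3, 16) + (4, 21). λ = (21 - 16)/(4 - 3) ≡ 5/1 mod 41. 1⁻¹ ≡ 1 (mod 41) since 1·1 = 1 ≡ 1, so λ ≡ 5.
  x = λ² - 3 - 4 = 25 - 7 ≡ 18; y = λ·(3 - 18) - 16 ≡ 32. → (18, 32)

(18, 32)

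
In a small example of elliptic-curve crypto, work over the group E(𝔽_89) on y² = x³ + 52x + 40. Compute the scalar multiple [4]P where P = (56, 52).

Repeated addition: build up to 4P.
2P: tangent at (56, 52): λ = (3·56² + 52)/(2·52) ≡ 26/15. 15⁻¹ ≡ 6 (mod 89) since 15·6 = 90 ≡ 1, so λ ≡ 26·6 ≡ 67.
  x = λ² - 56 - 56 = 4489 - 112 ≡ 16; y = λ·(56 - 16) - 52 ≡ 47. → (16, 47)
3P: (16, 47) + (56, 52). λ = (52 - 47)/(56 - 16) ≡ 5/40 mod 89. 40⁻¹ ≡ 69 (mod 89), so λ ≡ 78.
  x = λ² - 16 - 56 = 6084 - 72 ≡ 49; y = λ·(16 - 49) - 47 ≡ 49. → (49, 49)
4P: (49, 49) + (56, 52). λ = (52 - 49)/(56 - 49) ≡ 3/7 mod 89. 7⁻¹ ≡ 51 (mod 89) since 7·51 = 357 ≡ 1, so λ ≡ 64.
  x = λ² - 49 - 56 = 4096 - 105 ≡ 75; y = λ·(49 - 75) - 49 ≡ 67. → (75, 67)

(75, 67)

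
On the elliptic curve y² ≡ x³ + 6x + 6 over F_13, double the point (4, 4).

tangent at (4, 4): λ = (3·4² + 6)/(2·4) ≡ 2/8. 8⁻¹ ≡ 5 (mod 13) since 8·5 = 40 ≡ 1, so λ ≡ 2·5 ≡ 10.
  x = λ² - 4 - 4 = 100 - 8 ≡ 1; y = λ·(4 - 1) - 4 ≡ 0. → (1, 0)

(1, 0)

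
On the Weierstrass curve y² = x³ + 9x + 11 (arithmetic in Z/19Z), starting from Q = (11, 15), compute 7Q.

Repeated addition: build up to 7Q.
2Q: tangent at (11, 15): λ = (3·11² + 9)/(2·15) ≡ 11/11. 11⁻¹ ≡ 7 (mod 19), so λ ≡ 11·7 ≡ 1.
  x = λ² - 11 - 11 = 1 - 22 ≡ 17; y = λ·(11 - 17) - 15 ≡ 17. → (17, 17)
3Q: (17, 17) + (11, 15). λ = (15 - 17)/(11 - 17) ≡ 17/13 mod 19. 13⁻¹ ≡ 3 (mod 19) since 13·3 = 39 ≡ 1, so λ ≡ 13.
  x = λ² - 17 - 11 = 169 - 28 ≡ 8; y = λ·(17 - 8) - 17 ≡ 5. → (8, 5)
4Q: (8, 5) + (11, 15). λ = (15 - 5)/(11 - 8) ≡ 10/3 mod 19. 3⁻¹ ≡ 13 (mod 19), so λ ≡ 16.
  x = λ² - 8 - 11 = 256 - 19 ≡ 9; y = λ·(8 - 9) - 5 ≡ 17. → (9, 17)
5Q: (9, 17) + (11, 15). λ = (15 - 17)/(11 - 9) ≡ 17/2 mod 19. 2⁻¹ ≡ 10 (mod 19) since 2·10 = 20 ≡ 1, so λ ≡ 18.
  x = λ² - 9 - 11 = 324 - 20 ≡ 0; y = λ·(9 - 0) - 17 ≡ 12. → (0, 12)
6Q: (0, 12) + (11, 15). λ = (15 - 12)/(11 - 0) ≡ 3/11 mod 19. 11⁻¹ ≡ 7 (mod 19), so λ ≡ 2.
  x = λ² - 0 - 11 = 4 - 11 ≡ 12; y = λ·(0 - 12) - 12 ≡ 2. → (12, 2)
7Q: (12, 2) + (11, 15). λ = (15 - 2)/(11 - 12) ≡ 13/18 mod 19. 18⁻¹ ≡ 18 (mod 19) since 18·18 = 324 ≡ 1, so λ ≡ 6.
  x = λ² - 12 - 11 = 36 - 23 ≡ 13; y = λ·(12 - 13) - 2 ≡ 11. → (13, 11)

(13, 11)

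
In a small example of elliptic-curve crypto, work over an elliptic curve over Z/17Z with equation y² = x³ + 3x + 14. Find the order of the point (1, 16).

12

2P: tangent at (1, 16): λ = (3·1² + 3)/(2·16) ≡ 6/15. 15⁻¹ ≡ 8 (mod 17), so λ ≡ 6·8 ≡ 14.
  x = λ² - 1 - 1 = 196 - 2 ≡ 7; y = λ·(1 - 7) - 16 ≡ 2. → (7, 2)
3P: (7, 2) + (1, 16). λ = (16 - 2)/(1 - 7) ≡ 14/11 mod 17. 11⁻¹ ≡ 14 (mod 17) since 11·14 = 154 ≡ 1, so λ ≡ 9.
  x = λ² - 7 - 1 = 81 - 8 ≡ 5; y = λ·(7 - 5) - 2 ≡ 16. → (5, 16)
4P: (5, 16) + (1, 16). λ = (16 - 16)/(1 - 5) ≡ 0/13 mod 17. 13⁻¹ ≡ 4 (mod 17), so λ ≡ 0.
  x = λ² - 5 - 1 = 0 - 6 ≡ 11; y = λ·(5 - 11) - 16 ≡ 1. → (11, 1)
5P: (11, 1) + (1, 16). λ = (16 - 1)/(1 - 11) ≡ 15/7 mod 17. 7⁻¹ ≡ 5 (mod 17) since 7·5 = 35 ≡ 1, so λ ≡ 7.
  x = λ² - 11 - 1 = 49 - 12 ≡ 3; y = λ·(11 - 3) - 1 ≡ 4. → (3, 4)
6P: (3, 4) + (1, 16). λ = (16 - 4)/(1 - 3) ≡ 12/15 mod 17. 15⁻¹ ≡ 8 (mod 17), so λ ≡ 11.
  x = λ² - 3 - 1 = 121 - 4 ≡ 15; y = λ·(3 - 15) - 4 ≡ 0. → (15, 0)
7P: (15, 0) + (1, 16). λ = (16 - 0)/(1 - 15) ≡ 16/3 mod 17. 3⁻¹ ≡ 6 (mod 17) since 3·6 = 18 ≡ 1, so λ ≡ 11.
  x = λ² - 15 - 1 = 121 - 16 ≡ 3; y = λ·(15 - 3) - 0 ≡ 13. → (3, 13)
8P: (3, 13) + (1, 16). λ = (16 - 13)/(1 - 3) ≡ 3/15 mod 17. 15⁻¹ ≡ 8 (mod 17), so λ ≡ 7.
  x = λ² - 3 - 1 = 49 - 4 ≡ 11; y = λ·(3 - 11) - 13 ≡ 16. → (11, 16)
9P: (11, 16) + (1, 16). λ = (16 - 16)/(1 - 11) ≡ 0/7 mod 17. 7⁻¹ ≡ 5 (mod 17) since 7·5 = 35 ≡ 1, so λ ≡ 0.
  x = λ² - 11 - 1 = 0 - 12 ≡ 5; y = λ·(11 - 5) - 16 ≡ 1. → (5, 1)
10P: (5, 1) + (1, 16). λ = (16 - 1)/(1 - 5) ≡ 15/13 mod 17. 13⁻¹ ≡ 4 (mod 17), so λ ≡ 9.
  x = λ² - 5 - 1 = 81 - 6 ≡ 7; y = λ·(5 - 7) - 1 ≡ 15. → (7, 15)
11P: (7, 15) + (1, 16). λ = (16 - 15)/(1 - 7) ≡ 1/11 mod 17. 11⁻¹ ≡ 14 (mod 17) since 11·14 = 154 ≡ 1, so λ ≡ 14.
  x = λ² - 7 - 1 = 196 - 8 ≡ 1; y = λ·(7 - 1) - 15 ≡ 1. → (1, 1)
12P: (1, 1) + (1, 16): same x and y₁ ≡ -y₂, so the sum is 𝒪.
12P = 𝒪, so the order is 12.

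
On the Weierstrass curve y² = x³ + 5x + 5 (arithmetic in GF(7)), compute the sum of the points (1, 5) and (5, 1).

(1, 5) + (5, 1). λ = (1 - 5)/(5 - 1) ≡ 3/4 mod 7. 4⁻¹ ≡ 2 (mod 7), so λ ≡ 6.
  x = λ² - 1 - 5 = 36 - 6 ≡ 2; y = λ·(1 - 2) - 5 ≡ 3. → (2, 3)

(2, 3)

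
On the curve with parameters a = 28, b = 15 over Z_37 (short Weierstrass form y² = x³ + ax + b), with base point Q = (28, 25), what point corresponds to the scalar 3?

Repeated addition: build up to 3Q.
2Q: tangent at (28, 25): λ = (3·28² + 28)/(2·25) ≡ 12/13. 13⁻¹ ≡ 20 (mod 37) since 13·20 = 260 ≡ 1, so λ ≡ 12·20 ≡ 18.
  x = λ² - 28 - 28 = 324 - 56 ≡ 9; y = λ·(28 - 9) - 25 ≡ 21. → (9, 21)
3Q: (9, 21) + (28, 25). λ = (25 - 21)/(28 - 9) ≡ 4/19 mod 37. 19⁻¹ ≡ 2 (mod 37) since 19·2 = 38 ≡ 1, so λ ≡ 8.
  x = λ² - 9 - 28 = 64 - 37 ≡ 27; y = λ·(9 - 27) - 21 ≡ 20. → (27, 20)

(27, 20)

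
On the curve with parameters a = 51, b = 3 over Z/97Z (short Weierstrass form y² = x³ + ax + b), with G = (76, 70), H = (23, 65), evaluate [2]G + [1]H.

First 2G:
Repeated addition: build up to 2G.
2G: tangent at (76, 70): λ = (3·76² + 51)/(2·70) ≡ 16/43. 43⁻¹ ≡ 88 (mod 97) since 43·88 = 3784 ≡ 1, so λ ≡ 16·88 ≡ 50.
  x = λ² - 76 - 76 = 2500 - 152 ≡ 20; y = λ·(76 - 20) - 70 ≡ 14. → (20, 14)
2G = (20, 14).
Finally 2G + H:
(20, 14) + (23, 65). λ = (65 - 14)/(23 - 20) ≡ 51/3 mod 97. 3⁻¹ ≡ 65 (mod 97) since 3·65 = 195 ≡ 1, so λ ≡ 17.
  x = λ² - 20 - 23 = 289 - 43 ≡ 52; y = λ·(20 - 52) - 14 ≡ 24. → (52, 24)

(52, 24)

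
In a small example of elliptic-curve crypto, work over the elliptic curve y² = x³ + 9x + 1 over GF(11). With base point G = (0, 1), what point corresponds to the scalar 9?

(0, 1)

Repeated addition: build up to 9G.
2G: tangent at (0, 1): λ = (3·0² + 9)/(2·1) ≡ 9/2. 2⁻¹ ≡ 6 (mod 11) since 2·6 = 12 ≡ 1, so λ ≡ 9·6 ≡ 10.
  x = λ² - 0 - 0 = 100 - 0 ≡ 1; y = λ·(0 - 1) - 1 ≡ 0. → (1, 0)
3G: (1, 0) + (0, 1). λ = (1 - 0)/(0 - 1) ≡ 1/10 mod 11. 10⁻¹ ≡ 10 (mod 11) since 10·10 = 100 ≡ 1, so λ ≡ 10.
  x = λ² - 1 - 0 = 100 - 1 ≡ 0; y = λ·(1 - 0) - 0 ≡ 10. → (0, 10)
4G: (0, 10) + (0, 1): same x and y₁ ≡ -y₂, so the sum is O.
5G: O + (0, 1) = (0, 1) (identity).
6G: tangent at (0, 1): λ = (3·0² + 9)/(2·1) ≡ 9/2. 2⁻¹ ≡ 6 (mod 11) since 2·6 = 12 ≡ 1, so λ ≡ 9·6 ≡ 10.
  x = λ² - 0 - 0 = 100 - 0 ≡ 1; y = λ·(0 - 1) - 1 ≡ 0. → (1, 0)
7G: (1, 0) + (0, 1). λ = (1 - 0)/(0 - 1) ≡ 1/10 mod 11. 10⁻¹ ≡ 10 (mod 11), so λ ≡ 10.
  x = λ² - 1 - 0 = 100 - 1 ≡ 0; y = λ·(1 - 0) - 0 ≡ 10. → (0, 10)
8G: (0, 10) + (0, 1): same x and y₁ ≡ -y₂, so the sum is O.
9G: O + (0, 1) = (0, 1) (identity).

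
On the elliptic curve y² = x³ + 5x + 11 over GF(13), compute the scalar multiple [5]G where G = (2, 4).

Double-and-add on 5 = (101)₂. Start with G = (2, 4) for the leading 1-bit.
double: tangent at (2, 4): λ = (3·2² + 5)/(2·4) ≡ 4/8. 8⁻¹ ≡ 5 (mod 13) since 8·5 = 40 ≡ 1, so λ ≡ 4·5 ≡ 7.
  x = λ² - 2 - 2 = 49 - 4 ≡ 6; y = λ·(2 - 6) - 4 ≡ 7. → (6, 7)
double: tangent at (6, 7): λ = (3·6² + 5)/(2·7) ≡ 9/1. 1⁻¹ ≡ 1 (mod 13) since 1·1 = 1 ≡ 1, so λ ≡ 9·1 ≡ 9.
  x = λ² - 6 - 6 = 81 - 12 ≡ 4; y = λ·(6 - 4) - 7 ≡ 11. → (4, 11)
add G: (4, 11) + (2, 4). λ = (4 - 11)/(2 - 4) ≡ 6/11 mod 13. 11⁻¹ ≡ 6 (mod 13), so λ ≡ 10.
  x = λ² - 4 - 2 = 100 - 6 ≡ 3; y = λ·(4 - 3) - 11 ≡ 12. → (3, 12)

(3, 12)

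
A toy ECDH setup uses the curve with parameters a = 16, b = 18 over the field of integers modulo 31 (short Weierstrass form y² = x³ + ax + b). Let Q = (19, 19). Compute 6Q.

Double-and-add on 6 = (110)₂. Start with Q = (19, 19) for the leading 1-bit.
double: tangent at (19, 19): λ = (3·19² + 16)/(2·19) ≡ 14/7. 7⁻¹ ≡ 9 (mod 31), so λ ≡ 14·9 ≡ 2.
  x = λ² - 19 - 19 = 4 - 38 ≡ 28; y = λ·(19 - 28) - 19 ≡ 25. → (28, 25)
add Q: (28, 25) + (19, 19). λ = (19 - 25)/(19 - 28) ≡ 25/22 mod 31. 22⁻¹ ≡ 24 (mod 31) since 22·24 = 528 ≡ 1, so λ ≡ 11.
  x = λ² - 28 - 19 = 121 - 47 ≡ 12; y = λ·(28 - 12) - 25 ≡ 27. → (12, 27)
double: tangent at (12, 27): λ = (3·12² + 16)/(2·27) ≡ 14/23. 23⁻¹ ≡ 27 (mod 31), so λ ≡ 14·27 ≡ 6.
  x = λ² - 12 - 12 = 36 - 24 ≡ 12; y = λ·(12 - 12) - 27 ≡ 4. → (12, 4)

(12, 4)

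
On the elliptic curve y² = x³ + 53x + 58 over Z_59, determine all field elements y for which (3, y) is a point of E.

x³ + 53x + 58 = 244 ≡ 8 (mod 59).
8 is a non-residue mod 59; no y exists.

none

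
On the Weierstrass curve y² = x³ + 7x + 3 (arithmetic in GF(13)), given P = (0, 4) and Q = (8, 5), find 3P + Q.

(3, 5)

First 3P:
Repeated addition: build up to 3P.
2P: tangent at (0, 4): λ = (3·0² + 7)/(2·4) ≡ 7/8. 8⁻¹ ≡ 5 (mod 13), so λ ≡ 7·5 ≡ 9.
  x = λ² - 0 - 0 = 81 - 0 ≡ 3; y = λ·(0 - 3) - 4 ≡ 8. → (3, 8)
3P: (3, 8) + (0, 4). λ = (4 - 8)/(0 - 3) ≡ 9/10 mod 13. 10⁻¹ ≡ 4 (mod 13) since 10·4 = 40 ≡ 1, so λ ≡ 10.
  x = λ² - 3 - 0 = 100 - 3 ≡ 6; y = λ·(3 - 6) - 8 ≡ 1. → (6, 1)
3P = (6, 1).
Finally 3P + Q:
(6, 1) + (8, 5). λ = (5 - 1)/(8 - 6) ≡ 4/2 mod 13. 2⁻¹ ≡ 7 (mod 13) since 2·7 = 14 ≡ 1, so λ ≡ 2.
  x = λ² - 6 - 8 = 4 - 14 ≡ 3; y = λ·(6 - 3) - 1 ≡ 5. → (3, 5)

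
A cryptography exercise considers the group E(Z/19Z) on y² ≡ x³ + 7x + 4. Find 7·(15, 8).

(4, 1)

Write G = (15, 8).
Repeated addition: build up to 7G.
2G: tangent at (15, 8): λ = (3·15² + 7)/(2·8) ≡ 17/16. 16⁻¹ ≡ 6 (mod 19) since 16·6 = 96 ≡ 1, so λ ≡ 17·6 ≡ 7.
  x = λ² - 15 - 15 = 49 - 30 ≡ 0; y = λ·(15 - 0) - 8 ≡ 2. → (0, 2)
3G: (0, 2) + (15, 8). λ = (8 - 2)/(15 - 0) ≡ 6/15 mod 19. 15⁻¹ ≡ 14 (mod 19), so λ ≡ 8.
  x = λ² - 0 - 15 = 64 - 15 ≡ 11; y = λ·(0 - 11) - 2 ≡ 5. → (11, 5)
4G: (11, 5) + (15, 8). λ = (8 - 5)/(15 - 11) ≡ 3/4 mod 19. 4⁻¹ ≡ 5 (mod 19), so λ ≡ 15.
  x = λ² - 11 - 15 = 225 - 26 ≡ 9; y = λ·(11 - 9) - 5 ≡ 6. → (9, 6)
5G: (9, 6) + (15, 8). λ = (8 - 6)/(15 - 9) ≡ 2/6 mod 19. 6⁻¹ ≡ 16 (mod 19) since 6·16 = 96 ≡ 1, so λ ≡ 13.
  x = λ² - 9 - 15 = 169 - 24 ≡ 12; y = λ·(9 - 12) - 6 ≡ 12. → (12, 12)
6G: (12, 12) + (15, 8). λ = (8 - 12)/(15 - 12) ≡ 15/3 mod 19. 3⁻¹ ≡ 13 (mod 19), so λ ≡ 5.
  x = λ² - 12 - 15 = 25 - 27 ≡ 17; y = λ·(12 - 17) - 12 ≡ 1. → (17, 1)
7G: (17, 1) + (15, 8). λ = (8 - 1)/(15 - 17) ≡ 7/17 mod 19. 17⁻¹ ≡ 9 (mod 19), so λ ≡ 6.
  x = λ² - 17 - 15 = 36 - 32 ≡ 4; y = λ·(17 - 4) - 1 ≡ 1. → (4, 1)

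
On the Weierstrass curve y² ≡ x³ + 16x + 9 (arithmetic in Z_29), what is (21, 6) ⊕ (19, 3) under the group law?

(13, 6)

(21, 6) + (19, 3). λ = (3 - 6)/(19 - 21) ≡ 26/27 mod 29. 27⁻¹ ≡ 14 (mod 29), so λ ≡ 16.
  x = λ² - 21 - 19 = 256 - 40 ≡ 13; y = λ·(21 - 13) - 6 ≡ 6. → (13, 6)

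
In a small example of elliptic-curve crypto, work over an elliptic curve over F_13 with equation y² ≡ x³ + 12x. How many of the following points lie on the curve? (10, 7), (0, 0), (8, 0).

1

(10, 7): 7² ≡ 10, rhs ≡ 2 → off.
(0, 0): 0² ≡ 0, rhs ≡ 0 → on.
(8, 0): 0² ≡ 0, rhs ≡ 10 → off.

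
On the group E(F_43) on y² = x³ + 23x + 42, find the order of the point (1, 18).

2P: tangent at (1, 18): λ = (3·1² + 23)/(2·18) ≡ 26/36. 36⁻¹ ≡ 6 (mod 43) since 36·6 = 216 ≡ 1, so λ ≡ 26·6 ≡ 27.
  x = λ² - 1 - 1 = 729 - 2 ≡ 39; y = λ·(1 - 39) - 18 ≡ 31. → (39, 31)
3P: (39, 31) + (1, 18). λ = (18 - 31)/(1 - 39) ≡ 30/5 mod 43. 5⁻¹ ≡ 26 (mod 43), so λ ≡ 6.
  x = λ² - 39 - 1 = 36 - 40 ≡ 39; y = λ·(39 - 39) - 31 ≡ 12. → (39, 12)
4P: (39, 12) + (1, 18). λ = (18 - 12)/(1 - 39) ≡ 6/5 mod 43. 5⁻¹ ≡ 26 (mod 43) since 5·26 = 130 ≡ 1, so λ ≡ 27.
  x = λ² - 39 - 1 = 729 - 40 ≡ 1; y = λ·(39 - 1) - 12 ≡ 25. → (1, 25)
5P: (1, 25) + (1, 18): same x and y₁ ≡ -y₂, so the sum is 𝒪.
5P = 𝒪, so the order is 5.

5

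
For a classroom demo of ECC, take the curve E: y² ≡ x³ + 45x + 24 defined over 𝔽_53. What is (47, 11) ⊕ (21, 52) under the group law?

(31, 29)

(47, 11) + (21, 52). λ = (52 - 11)/(21 - 47) ≡ 41/27 mod 53. 27⁻¹ ≡ 2 (mod 53) since 27·2 = 54 ≡ 1, so λ ≡ 29.
  x = λ² - 47 - 21 = 841 - 68 ≡ 31; y = λ·(47 - 31) - 11 ≡ 29. → (31, 29)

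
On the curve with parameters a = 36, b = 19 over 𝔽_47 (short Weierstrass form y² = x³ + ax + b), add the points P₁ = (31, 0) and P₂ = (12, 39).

(6, 13)

(31, 0) + (12, 39). λ = (39 - 0)/(12 - 31) ≡ 39/28 mod 47. 28⁻¹ ≡ 42 (mod 47) since 28·42 = 1176 ≡ 1, so λ ≡ 40.
  x = λ² - 31 - 12 = 1600 - 43 ≡ 6; y = λ·(31 - 6) - 0 ≡ 13. → (6, 13)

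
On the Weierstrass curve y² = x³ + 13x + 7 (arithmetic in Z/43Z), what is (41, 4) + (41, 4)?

(1, 35)

tangent at (41, 4): λ = (3·41² + 13)/(2·4) ≡ 25/8. 8⁻¹ ≡ 27 (mod 43), so λ ≡ 25·27 ≡ 30.
  x = λ² - 41 - 41 = 900 - 82 ≡ 1; y = λ·(41 - 1) - 4 ≡ 35. → (1, 35)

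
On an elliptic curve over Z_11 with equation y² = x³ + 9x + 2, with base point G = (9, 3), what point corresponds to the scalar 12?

Repeated addition: build up to 12G.
2G: tangent at (9, 3): λ = (3·9² + 9)/(2·3) ≡ 10/6. 6⁻¹ ≡ 2 (mod 11) since 6·2 = 12 ≡ 1, so λ ≡ 10·2 ≡ 9.
  x = λ² - 9 - 9 = 81 - 18 ≡ 8; y = λ·(9 - 8) - 3 ≡ 6. → (8, 6)
3G: (8, 6) + (9, 3). λ = (3 - 6)/(9 - 8) ≡ 8/1 mod 11. 1⁻¹ ≡ 1 (mod 11) since 1·1 = 1 ≡ 1, so λ ≡ 8.
  x = λ² - 8 - 9 = 64 - 17 ≡ 3; y = λ·(8 - 3) - 6 ≡ 1. → (3, 1)
4G: (3, 1) + (9, 3). λ = (3 - 1)/(9 - 3) ≡ 2/6 mod 11. 6⁻¹ ≡ 2 (mod 11), so λ ≡ 4.
  x = λ² - 3 - 9 = 16 - 12 ≡ 4; y = λ·(3 - 4) - 1 ≡ 6. → (4, 6)
5G: (4, 6) + (9, 3). λ = (3 - 6)/(9 - 4) ≡ 8/5 mod 11. 5⁻¹ ≡ 9 (mod 11) since 5·9 = 45 ≡ 1, so λ ≡ 6.
  x = λ² - 4 - 9 = 36 - 13 ≡ 1; y = λ·(4 - 1) - 6 ≡ 1. → (1, 1)
6G: (1, 1) + (9, 3). λ = (3 - 1)/(9 - 1) ≡ 2/8 mod 11. 8⁻¹ ≡ 7 (mod 11) since 8·7 = 56 ≡ 1, so λ ≡ 3.
  x = λ² - 1 - 9 = 9 - 10 ≡ 10; y = λ·(1 - 10) - 1 ≡ 5. → (10, 5)
7G: (10, 5) + (9, 3). λ = (3 - 5)/(9 - 10) ≡ 9/10 mod 11. 10⁻¹ ≡ 10 (mod 11) since 10·10 = 100 ≡ 1, so λ ≡ 2.
  x = λ² - 10 - 9 = 4 - 19 ≡ 7; y = λ·(10 - 7) - 5 ≡ 1. → (7, 1)
8G: (7, 1) + (9, 3). λ = (3 - 1)/(9 - 7) ≡ 2/2 mod 11. 2⁻¹ ≡ 6 (mod 11), so λ ≡ 1.
  x = λ² - 7 - 9 = 1 - 16 ≡ 7; y = λ·(7 - 7) - 1 ≡ 10. → (7, 10)
9G: (7, 10) + (9, 3). λ = (3 - 10)/(9 - 7) ≡ 4/2 mod 11. 2⁻¹ ≡ 6 (mod 11) since 2·6 = 12 ≡ 1, so λ ≡ 2.
  x = λ² - 7 - 9 = 4 - 16 ≡ 10; y = λ·(7 - 10) - 10 ≡ 6. → (10, 6)
10G: (10, 6) + (9, 3). λ = (3 - 6)/(9 - 10) ≡ 8/10 mod 11. 10⁻¹ ≡ 10 (mod 11), so λ ≡ 3.
  x = λ² - 10 - 9 = 9 - 19 ≡ 1; y = λ·(10 - 1) - 6 ≡ 10. → (1, 10)
11G: (1, 10) + (9, 3). λ = (3 - 10)/(9 - 1) ≡ 4/8 mod 11. 8⁻¹ ≡ 7 (mod 11), so λ ≡ 6.
  x = λ² - 1 - 9 = 36 - 10 ≡ 4; y = λ·(1 - 4) - 10 ≡ 5. → (4, 5)
12G: (4, 5) + (9, 3). λ = (3 - 5)/(9 - 4) ≡ 9/5 mod 11. 5⁻¹ ≡ 9 (mod 11) since 5·9 = 45 ≡ 1, so λ ≡ 4.
  x = λ² - 4 - 9 = 16 - 13 ≡ 3; y = λ·(4 - 3) - 5 ≡ 10. → (3, 10)

(3, 10)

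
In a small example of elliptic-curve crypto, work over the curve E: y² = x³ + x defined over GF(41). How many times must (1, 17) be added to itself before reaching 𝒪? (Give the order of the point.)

4

2P: tangent at (1, 17): λ = (3·1² + 1)/(2·17) ≡ 4/34. 34⁻¹ ≡ 35 (mod 41), so λ ≡ 4·35 ≡ 17.
  x = λ² - 1 - 1 = 289 - 2 ≡ 0; y = λ·(1 - 0) - 17 ≡ 0. → (0, 0)
3P: (0, 0) + (1, 17). λ = (17 - 0)/(1 - 0) ≡ 17/1 mod 41. 1⁻¹ ≡ 1 (mod 41), so λ ≡ 17.
  x = λ² - 0 - 1 = 289 - 1 ≡ 1; y = λ·(0 - 1) - 0 ≡ 24. → (1, 24)
4P: (1, 24) + (1, 17): same x and y₁ ≡ -y₂, so the sum is 𝒪.
4P = 𝒪, so the order is 4.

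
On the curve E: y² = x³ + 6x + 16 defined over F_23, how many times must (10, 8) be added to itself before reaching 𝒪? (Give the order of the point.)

2P: tangent at (10, 8): λ = (3·10² + 6)/(2·8) ≡ 7/16. 16⁻¹ ≡ 13 (mod 23), so λ ≡ 7·13 ≡ 22.
  x = λ² - 10 - 10 = 484 - 20 ≡ 4; y = λ·(10 - 4) - 8 ≡ 9. → (4, 9)
3P: (4, 9) + (10, 8). λ = (8 - 9)/(10 - 4) ≡ 22/6 mod 23. 6⁻¹ ≡ 4 (mod 23), so λ ≡ 19.
  x = λ² - 4 - 10 = 361 - 14 ≡ 2; y = λ·(4 - 2) - 9 ≡ 6. → (2, 6)
4P: (2, 6) + (10, 8). λ = (8 - 6)/(10 - 2) ≡ 2/8 mod 23. 8⁻¹ ≡ 3 (mod 23), so λ ≡ 6.
  x = λ² - 2 - 10 = 36 - 12 ≡ 1; y = λ·(2 - 1) - 6 ≡ 0. → (1, 0)
5P: (1, 0) + (10, 8). λ = (8 - 0)/(10 - 1) ≡ 8/9 mod 23. 9⁻¹ ≡ 18 (mod 23), so λ ≡ 6.
  x = λ² - 1 - 10 = 36 - 11 ≡ 2; y = λ·(1 - 2) - 0 ≡ 17. → (2, 17)
6P: (2, 17) + (10, 8). λ = (8 - 17)/(10 - 2) ≡ 14/8 mod 23. 8⁻¹ ≡ 3 (mod 23), so λ ≡ 19.
  x = λ² - 2 - 10 = 361 - 12 ≡ 4; y = λ·(2 - 4) - 17 ≡ 14. → (4, 14)
7P: (4, 14) + (10, 8). λ = (8 - 14)/(10 - 4) ≡ 17/6 mod 23. 6⁻¹ ≡ 4 (mod 23), so λ ≡ 22.
  x = λ² - 4 - 10 = 484 - 14 ≡ 10; y = λ·(4 - 10) - 14 ≡ 15. → (10, 15)
8P: (10, 15) + (10, 8): same x and y₁ ≡ -y₂, so the sum is 𝒪.
8P = 𝒪, so the order is 8.

8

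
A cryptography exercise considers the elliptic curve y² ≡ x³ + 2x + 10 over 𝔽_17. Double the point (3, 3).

tangent at (3, 3): λ = (3·3² + 2)/(2·3) ≡ 12/6. 6⁻¹ ≡ 3 (mod 17), so λ ≡ 12·3 ≡ 2.
  x = λ² - 3 - 3 = 4 - 6 ≡ 15; y = λ·(3 - 15) - 3 ≡ 7. → (15, 7)

(15, 7)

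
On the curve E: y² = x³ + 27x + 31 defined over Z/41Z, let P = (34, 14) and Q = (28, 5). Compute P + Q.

(12, 19)

(34, 14) + (28, 5). λ = (5 - 14)/(28 - 34) ≡ 32/35 mod 41. 35⁻¹ ≡ 34 (mod 41) since 35·34 = 1190 ≡ 1, so λ ≡ 22.
  x = λ² - 34 - 28 = 484 - 62 ≡ 12; y = λ·(34 - 12) - 14 ≡ 19. → (12, 19)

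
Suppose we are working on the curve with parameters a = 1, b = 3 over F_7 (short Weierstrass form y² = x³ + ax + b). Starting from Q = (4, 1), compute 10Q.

(6, 1)

Double-and-add on 10 = (1010)₂. Start with Q = (4, 1) for the leading 1-bit.
double: tangent at (4, 1): λ = (3·4² + 1)/(2·1) ≡ 0/2. 2⁻¹ ≡ 4 (mod 7) since 2·4 = 8 ≡ 1, so λ ≡ 0·4 ≡ 0.
  x = λ² - 4 - 4 = 0 - 8 ≡ 6; y = λ·(4 - 6) - 1 ≡ 6. → (6, 6)
double: tangent at (6, 6): λ = (3·6² + 1)/(2·6) ≡ 4/5. 5⁻¹ ≡ 3 (mod 7), so λ ≡ 4·3 ≡ 5.
  x = λ² - 6 - 6 = 25 - 12 ≡ 6; y = λ·(6 - 6) - 6 ≡ 1. → (6, 1)
add Q: (6, 1) + (4, 1). λ = (1 - 1)/(4 - 6) ≡ 0/5 mod 7. 5⁻¹ ≡ 3 (mod 7), so λ ≡ 0.
  x = λ² - 6 - 4 = 0 - 10 ≡ 4; y = λ·(6 - 4) - 1 ≡ 6. → (4, 6)
double: tangent at (4, 6): λ = (3·4² + 1)/(2·6) ≡ 0/5. 5⁻¹ ≡ 3 (mod 7), so λ ≡ 0·3 ≡ 0.
  x = λ² - 4 - 4 = 0 - 8 ≡ 6; y = λ·(4 - 6) - 6 ≡ 1. → (6, 1)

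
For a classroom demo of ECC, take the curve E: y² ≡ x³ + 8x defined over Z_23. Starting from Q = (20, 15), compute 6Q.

(13, 1)

Double-and-add on 6 = (110)₂. Start with Q = (20, 15) for the leading 1-bit.
double: tangent at (20, 15): λ = (3·20² + 8)/(2·15) ≡ 12/7. 7⁻¹ ≡ 10 (mod 23), so λ ≡ 12·10 ≡ 5.
  x = λ² - 20 - 20 = 25 - 40 ≡ 8; y = λ·(20 - 8) - 15 ≡ 22. → (8, 22)
add Q: (8, 22) + (20, 15). λ = (15 - 22)/(20 - 8) ≡ 16/12 mod 23. 12⁻¹ ≡ 2 (mod 23), so λ ≡ 9.
  x = λ² - 8 - 20 = 81 - 28 ≡ 7; y = λ·(8 - 7) - 22 ≡ 10. → (7, 10)
double: tangent at (7, 10): λ = (3·7² + 8)/(2·10) ≡ 17/20. 20⁻¹ ≡ 15 (mod 23) since 20·15 = 300 ≡ 1, so λ ≡ 17·15 ≡ 2.
  x = λ² - 7 - 7 = 4 - 14 ≡ 13; y = λ·(7 - 13) - 10 ≡ 1. → (13, 1)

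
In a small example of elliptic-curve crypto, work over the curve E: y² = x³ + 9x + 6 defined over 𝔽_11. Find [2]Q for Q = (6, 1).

(3, 4)

tangent at (6, 1): λ = (3·6² + 9)/(2·1) ≡ 7/2. 2⁻¹ ≡ 6 (mod 11) since 2·6 = 12 ≡ 1, so λ ≡ 7·6 ≡ 9.
  x = λ² - 6 - 6 = 81 - 12 ≡ 3; y = λ·(6 - 3) - 1 ≡ 4. → (3, 4)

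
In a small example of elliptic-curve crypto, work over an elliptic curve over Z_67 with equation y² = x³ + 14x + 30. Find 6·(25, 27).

Write Q = (25, 27).
Repeated addition: build up to 6Q.
2Q: tangent at (25, 27): λ = (3·25² + 14)/(2·27) ≡ 13/54. 54⁻¹ ≡ 36 (mod 67) since 54·36 = 1944 ≡ 1, so λ ≡ 13·36 ≡ 66.
  x = λ² - 25 - 25 = 4356 - 50 ≡ 18; y = λ·(25 - 18) - 27 ≡ 33. → (18, 33)
3Q: (18, 33) + (25, 27). λ = (27 - 33)/(25 - 18) ≡ 61/7 mod 67. 7⁻¹ ≡ 48 (mod 67) since 7·48 = 336 ≡ 1, so λ ≡ 47.
  x = λ² - 18 - 25 = 2209 - 43 ≡ 22; y = λ·(18 - 22) - 33 ≡ 47. → (22, 47)
4Q: (22, 47) + (25, 27). λ = (27 - 47)/(25 - 22) ≡ 47/3 mod 67. 3⁻¹ ≡ 45 (mod 67) since 3·45 = 135 ≡ 1, so λ ≡ 38.
  x = λ² - 22 - 25 = 1444 - 47 ≡ 57; y = λ·(22 - 57) - 47 ≡ 30. → (57, 30)
5Q: (57, 30) + (25, 27). λ = (27 - 30)/(25 - 57) ≡ 64/35 mod 67. 35⁻¹ ≡ 23 (mod 67), so λ ≡ 65.
  x = λ² - 57 - 25 = 4225 - 82 ≡ 56; y = λ·(57 - 56) - 30 ≡ 35. → (56, 35)
6Q: (56, 35) + (25, 27). λ = (27 - 35)/(25 - 56) ≡ 59/36 mod 67. 36⁻¹ ≡ 54 (mod 67), so λ ≡ 37.
  x = λ² - 56 - 25 = 1369 - 81 ≡ 15; y = λ·(56 - 15) - 35 ≡ 8. → (15, 8)

(15, 8)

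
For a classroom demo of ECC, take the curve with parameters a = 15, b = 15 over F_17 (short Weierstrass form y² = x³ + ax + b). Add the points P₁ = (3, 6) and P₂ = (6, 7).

(3, 6) + (6, 7). λ = (7 - 6)/(6 - 3) ≡ 1/3 mod 17. 3⁻¹ ≡ 6 (mod 17) since 3·6 = 18 ≡ 1, so λ ≡ 6.
  x = λ² - 3 - 6 = 36 - 9 ≡ 10; y = λ·(3 - 10) - 6 ≡ 3. → (10, 3)

(10, 3)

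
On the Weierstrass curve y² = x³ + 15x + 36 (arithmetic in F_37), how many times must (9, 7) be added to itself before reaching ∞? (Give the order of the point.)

3

2P: tangent at (9, 7): λ = (3·9² + 15)/(2·7) ≡ 36/14. 14⁻¹ ≡ 8 (mod 37), so λ ≡ 36·8 ≡ 29.
  x = λ² - 9 - 9 = 841 - 18 ≡ 9; y = λ·(9 - 9) - 7 ≡ 30. → (9, 30)
3P: (9, 30) + (9, 7): same x and y₁ ≡ -y₂, so the sum is ∞.
3P = ∞, so the order is 3.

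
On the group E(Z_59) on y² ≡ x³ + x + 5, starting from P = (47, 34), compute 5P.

Repeated addition: build up to 5P.
2P: tangent at (47, 34): λ = (3·47² + 1)/(2·34) ≡ 20/9. 9⁻¹ ≡ 46 (mod 59) since 9·46 = 414 ≡ 1, so λ ≡ 20·46 ≡ 35.
  x = λ² - 47 - 47 = 1225 - 94 ≡ 10; y = λ·(47 - 10) - 34 ≡ 22. → (10, 22)
3P: (10, 22) + (47, 34). λ = (34 - 22)/(47 - 10) ≡ 12/37 mod 59. 37⁻¹ ≡ 8 (mod 59), so λ ≡ 37.
  x = λ² - 10 - 47 = 1369 - 57 ≡ 14; y = λ·(10 - 14) - 22 ≡ 7. → (14, 7)
4P: (14, 7) + (47, 34). λ = (34 - 7)/(47 - 14) ≡ 27/33 mod 59. 33⁻¹ ≡ 34 (mod 59), so λ ≡ 33.
  x = λ² - 14 - 47 = 1089 - 61 ≡ 25; y = λ·(14 - 25) - 7 ≡ 43. → (25, 43)
5P: (25, 43) + (47, 34). λ = (34 - 43)/(47 - 25) ≡ 50/22 mod 59. 22⁻¹ ≡ 51 (mod 59) since 22·51 = 1122 ≡ 1, so λ ≡ 13.
  x = λ² - 25 - 47 = 169 - 72 ≡ 38; y = λ·(25 - 38) - 43 ≡ 24. → (38, 24)

(38, 24)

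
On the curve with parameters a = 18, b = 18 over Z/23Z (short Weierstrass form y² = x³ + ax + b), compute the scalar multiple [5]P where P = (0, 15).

Double-and-add on 5 = (101)₂. Start with P = (0, 15) for the leading 1-bit.
double: tangent at (0, 15): λ = (3·0² + 18)/(2·15) ≡ 18/7. 7⁻¹ ≡ 10 (mod 23) since 7·10 = 70 ≡ 1, so λ ≡ 18·10 ≡ 19.
  x = λ² - 0 - 0 = 361 - 0 ≡ 16; y = λ·(0 - 16) - 15 ≡ 3. → (16, 3)
double: tangent at (16, 3): λ = (3·16² + 18)/(2·3) ≡ 4/6. 6⁻¹ ≡ 4 (mod 23) since 6·4 = 24 ≡ 1, so λ ≡ 4·4 ≡ 16.
  x = λ² - 16 - 16 = 256 - 32 ≡ 17; y = λ·(16 - 17) - 3 ≡ 4. → (17, 4)
add P: (17, 4) + (0, 15). λ = (15 - 4)/(0 - 17) ≡ 11/6 mod 23. 6⁻¹ ≡ 4 (mod 23), so λ ≡ 21.
  x = λ² - 17 - 0 = 441 - 17 ≡ 10; y = λ·(17 - 10) - 4 ≡ 5. → (10, 5)

(10, 5)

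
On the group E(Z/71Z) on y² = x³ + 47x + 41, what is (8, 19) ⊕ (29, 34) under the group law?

(8, 19) + (29, 34). λ = (34 - 19)/(29 - 8) ≡ 15/21 mod 71. 21⁻¹ ≡ 44 (mod 71), so λ ≡ 21.
  x = λ² - 8 - 29 = 441 - 37 ≡ 49; y = λ·(8 - 49) - 19 ≡ 43. → (49, 43)

(49, 43)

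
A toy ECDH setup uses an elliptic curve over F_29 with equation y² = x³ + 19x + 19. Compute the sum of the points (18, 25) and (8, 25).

(18, 25) + (8, 25). λ = (25 - 25)/(8 - 18) ≡ 0/19 mod 29. 19⁻¹ ≡ 26 (mod 29), so λ ≡ 0.
  x = λ² - 18 - 8 = 0 - 26 ≡ 3; y = λ·(18 - 3) - 25 ≡ 4. → (3, 4)

(3, 4)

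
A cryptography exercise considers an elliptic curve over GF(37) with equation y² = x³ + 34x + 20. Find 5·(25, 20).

(14, 24)

Write P = (25, 20).
Repeated addition: build up to 5P.
2P: tangent at (25, 20): λ = (3·25² + 34)/(2·20) ≡ 22/3. 3⁻¹ ≡ 25 (mod 37), so λ ≡ 22·25 ≡ 32.
  x = λ² - 25 - 25 = 1024 - 50 ≡ 12; y = λ·(25 - 12) - 20 ≡ 26. → (12, 26)
3P: (12, 26) + (25, 20). λ = (20 - 26)/(25 - 12) ≡ 31/13 mod 37. 13⁻¹ ≡ 20 (mod 37), so λ ≡ 28.
  x = λ² - 12 - 25 = 784 - 37 ≡ 7; y = λ·(12 - 7) - 26 ≡ 3. → (7, 3)
4P: (7, 3) + (25, 20). λ = (20 - 3)/(25 - 7) ≡ 17/18 mod 37. 18⁻¹ ≡ 35 (mod 37), so λ ≡ 3.
  x = λ² - 7 - 25 = 9 - 32 ≡ 14; y = λ·(7 - 14) - 3 ≡ 13. → (14, 13)
5P: (14, 13) + (25, 20). λ = (20 - 13)/(25 - 14) ≡ 7/11 mod 37. 11⁻¹ ≡ 27 (mod 37) since 11·27 = 297 ≡ 1, so λ ≡ 4.
  x = λ² - 14 - 25 = 16 - 39 ≡ 14; y = λ·(14 - 14) - 13 ≡ 24. → (14, 24)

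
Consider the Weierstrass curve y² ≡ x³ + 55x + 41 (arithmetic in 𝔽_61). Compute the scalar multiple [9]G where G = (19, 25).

(26, 36)

Repeated addition: build up to 9G.
2G: tangent at (19, 25): λ = (3·19² + 55)/(2·25) ≡ 40/50. 50⁻¹ ≡ 11 (mod 61), so λ ≡ 40·11 ≡ 13.
  x = λ² - 19 - 19 = 169 - 38 ≡ 9; y = λ·(19 - 9) - 25 ≡ 44. → (9, 44)
3G: (9, 44) + (19, 25). λ = (25 - 44)/(19 - 9) ≡ 42/10 mod 61. 10⁻¹ ≡ 55 (mod 61), so λ ≡ 53.
  x = λ² - 9 - 19 = 2809 - 28 ≡ 36; y = λ·(9 - 36) - 44 ≡ 50. → (36, 50)
4G: (36, 50) + (19, 25). λ = (25 - 50)/(19 - 36) ≡ 36/44 mod 61. 44⁻¹ ≡ 43 (mod 61), so λ ≡ 23.
  x = λ² - 36 - 19 = 529 - 55 ≡ 47; y = λ·(36 - 47) - 50 ≡ 2. → (47, 2)
5G: (47, 2) + (19, 25). λ = (25 - 2)/(19 - 47) ≡ 23/33 mod 61. 33⁻¹ ≡ 37 (mod 61), so λ ≡ 58.
  x = λ² - 47 - 19 = 3364 - 66 ≡ 4; y = λ·(47 - 4) - 2 ≡ 52. → (4, 52)
6G: (4, 52) + (19, 25). λ = (25 - 52)/(19 - 4) ≡ 34/15 mod 61. 15⁻¹ ≡ 57 (mod 61), so λ ≡ 47.
  x = λ² - 4 - 19 = 2209 - 23 ≡ 51; y = λ·(4 - 51) - 52 ≡ 57. → (51, 57)
7G: (51, 57) + (19, 25). λ = (25 - 57)/(19 - 51) ≡ 29/29 mod 61. 29⁻¹ ≡ 40 (mod 61) since 29·40 = 1160 ≡ 1, so λ ≡ 1.
  x = λ² - 51 - 19 = 1 - 70 ≡ 53; y = λ·(51 - 53) - 57 ≡ 2. → (53, 2)
8G: (53, 2) + (19, 25). λ = (25 - 2)/(19 - 53) ≡ 23/27 mod 61. 27⁻¹ ≡ 52 (mod 61), so λ ≡ 37.
  x = λ² - 53 - 19 = 1369 - 72 ≡ 16; y = λ·(53 - 16) - 2 ≡ 25. → (16, 25)
9G: (16, 25) + (19, 25). λ = (25 - 25)/(19 - 16) ≡ 0/3 mod 61. 3⁻¹ ≡ 41 (mod 61) since 3·41 = 123 ≡ 1, so λ ≡ 0.
  x = λ² - 16 - 19 = 0 - 35 ≡ 26; y = λ·(16 - 26) - 25 ≡ 36. → (26, 36)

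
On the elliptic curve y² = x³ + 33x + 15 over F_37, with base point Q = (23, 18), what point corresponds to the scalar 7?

(30, 25)

Repeated addition: build up to 7Q.
2Q: tangent at (23, 18): λ = (3·23² + 33)/(2·18) ≡ 29/36. 36⁻¹ ≡ 36 (mod 37), so λ ≡ 29·36 ≡ 8.
  x = λ² - 23 - 23 = 64 - 46 ≡ 18; y = λ·(23 - 18) - 18 ≡ 22. → (18, 22)
3Q: (18, 22) + (23, 18). λ = (18 - 22)/(23 - 18) ≡ 33/5 mod 37. 5⁻¹ ≡ 15 (mod 37) since 5·15 = 75 ≡ 1, so λ ≡ 14.
  x = λ² - 18 - 23 = 196 - 41 ≡ 7; y = λ·(18 - 7) - 22 ≡ 21. → (7, 21)
4Q: (7, 21) + (23, 18). λ = (18 - 21)/(23 - 7) ≡ 34/16 mod 37. 16⁻¹ ≡ 7 (mod 37), so λ ≡ 16.
  x = λ² - 7 - 23 = 256 - 30 ≡ 4; y = λ·(7 - 4) - 21 ≡ 27. → (4, 27)
5Q: (4, 27) + (23, 18). λ = (18 - 27)/(23 - 4) ≡ 28/19 mod 37. 19⁻¹ ≡ 2 (mod 37) since 19·2 = 38 ≡ 1, so λ ≡ 19.
  x = λ² - 4 - 23 = 361 - 27 ≡ 1; y = λ·(4 - 1) - 27 ≡ 30. → (1, 30)
6Q: (1, 30) + (23, 18). λ = (18 - 30)/(23 - 1) ≡ 25/22 mod 37. 22⁻¹ ≡ 32 (mod 37), so λ ≡ 23.
  x = λ² - 1 - 23 = 529 - 24 ≡ 24; y = λ·(1 - 24) - 30 ≡ 33. → (24, 33)
7Q: (24, 33) + (23, 18). λ = (18 - 33)/(23 - 24) ≡ 22/36 mod 37. 36⁻¹ ≡ 36 (mod 37), so λ ≡ 15.
  x = λ² - 24 - 23 = 225 - 47 ≡ 30; y = λ·(24 - 30) - 33 ≡ 25. → (30, 25)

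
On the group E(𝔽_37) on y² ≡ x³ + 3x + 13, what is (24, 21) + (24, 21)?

(33, 23)

tangent at (24, 21): λ = (3·24² + 3)/(2·21) ≡ 29/5. 5⁻¹ ≡ 15 (mod 37) since 5·15 = 75 ≡ 1, so λ ≡ 29·15 ≡ 28.
  x = λ² - 24 - 24 = 784 - 48 ≡ 33; y = λ·(24 - 33) - 21 ≡ 23. → (33, 23)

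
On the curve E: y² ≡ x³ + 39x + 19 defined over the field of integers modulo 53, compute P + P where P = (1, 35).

(45, 34)

tangent at (1, 35): λ = (3·1² + 39)/(2·35) ≡ 42/17. 17⁻¹ ≡ 25 (mod 53) since 17·25 = 425 ≡ 1, so λ ≡ 42·25 ≡ 43.
  x = λ² - 1 - 1 = 1849 - 2 ≡ 45; y = λ·(1 - 45) - 35 ≡ 34. → (45, 34)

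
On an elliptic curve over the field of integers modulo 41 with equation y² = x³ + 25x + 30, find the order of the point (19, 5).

3

2P: tangent at (19, 5): λ = (3·19² + 25)/(2·5) ≡ 1/10. 10⁻¹ ≡ 37 (mod 41), so λ ≡ 1·37 ≡ 37.
  x = λ² - 19 - 19 = 1369 - 38 ≡ 19; y = λ·(19 - 19) - 5 ≡ 36. → (19, 36)
3P: (19, 36) + (19, 5): same x and y₁ ≡ -y₂, so the sum is O.
3P = O, so the order is 3.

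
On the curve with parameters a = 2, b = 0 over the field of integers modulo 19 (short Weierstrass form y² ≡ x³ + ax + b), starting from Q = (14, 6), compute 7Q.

Repeated addition: build up to 7Q.
2Q: tangent at (14, 6): λ = (3·14² + 2)/(2·6) ≡ 1/12. 12⁻¹ ≡ 8 (mod 19) since 12·8 = 96 ≡ 1, so λ ≡ 1·8 ≡ 8.
  x = λ² - 14 - 14 = 64 - 28 ≡ 17; y = λ·(14 - 17) - 6 ≡ 8. → (17, 8)
3Q: (17, 8) + (14, 6). λ = (6 - 8)/(14 - 17) ≡ 17/16 mod 19. 16⁻¹ ≡ 6 (mod 19), so λ ≡ 7.
  x = λ² - 17 - 14 = 49 - 31 ≡ 18; y = λ·(17 - 18) - 8 ≡ 4. → (18, 4)
4Q: (18, 4) + (14, 6). λ = (6 - 4)/(14 - 18) ≡ 2/15 mod 19. 15⁻¹ ≡ 14 (mod 19), so λ ≡ 9.
  x = λ² - 18 - 14 = 81 - 32 ≡ 11; y = λ·(18 - 11) - 4 ≡ 2. → (11, 2)
5Q: (11, 2) + (14, 6). λ = (6 - 2)/(14 - 11) ≡ 4/3 mod 19. 3⁻¹ ≡ 13 (mod 19) since 3·13 = 39 ≡ 1, so λ ≡ 14.
  x = λ² - 11 - 14 = 196 - 25 ≡ 0; y = λ·(11 - 0) - 2 ≡ 0. → (0, 0)
6Q: (0, 0) + (14, 6). λ = (6 - 0)/(14 - 0) ≡ 6/14 mod 19. 14⁻¹ ≡ 15 (mod 19) since 14·15 = 210 ≡ 1, so λ ≡ 14.
  x = λ² - 0 - 14 = 196 - 14 ≡ 11; y = λ·(0 - 11) - 0 ≡ 17. → (11, 17)
7Q: (11, 17) + (14, 6). λ = (6 - 17)/(14 - 11) ≡ 8/3 mod 19. 3⁻¹ ≡ 13 (mod 19), so λ ≡ 9.
  x = λ² - 11 - 14 = 81 - 25 ≡ 18; y = λ·(11 - 18) - 17 ≡ 15. → (18, 15)

(18, 15)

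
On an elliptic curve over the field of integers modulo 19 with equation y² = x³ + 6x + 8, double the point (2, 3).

tangent at (2, 3): λ = (3·2² + 6)/(2·3) ≡ 18/6. 6⁻¹ ≡ 16 (mod 19), so λ ≡ 18·16 ≡ 3.
  x = λ² - 2 - 2 = 9 - 4 ≡ 5; y = λ·(2 - 5) - 3 ≡ 7. → (5, 7)

(5, 7)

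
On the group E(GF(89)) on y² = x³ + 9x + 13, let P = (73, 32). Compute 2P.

tangent at (73, 32): λ = (3·73² + 9)/(2·32) ≡ 65/64. 64⁻¹ ≡ 32 (mod 89), so λ ≡ 65·32 ≡ 33.
  x = λ² - 73 - 73 = 1089 - 146 ≡ 53; y = λ·(73 - 53) - 32 ≡ 5. → (53, 5)

(53, 5)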